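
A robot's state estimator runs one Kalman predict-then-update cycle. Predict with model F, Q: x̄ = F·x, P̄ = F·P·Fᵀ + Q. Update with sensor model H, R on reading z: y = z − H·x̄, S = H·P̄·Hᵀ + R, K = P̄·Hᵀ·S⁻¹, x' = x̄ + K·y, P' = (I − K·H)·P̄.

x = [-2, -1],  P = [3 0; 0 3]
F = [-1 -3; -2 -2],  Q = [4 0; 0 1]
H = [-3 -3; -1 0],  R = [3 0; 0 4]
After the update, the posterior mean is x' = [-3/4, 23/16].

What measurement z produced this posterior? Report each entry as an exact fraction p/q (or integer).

z = [-2, 1]

x̄ = F·x = [5, 6]
P̄ = F·P·Fᵀ + Q = [34 24; 24 25]
S = H·P̄·Hᵀ + R = [966 174; 174 38]
K = P̄·Hᵀ·S⁻¹ = [-29/268 -107/268; -235/1072 399/1072]
x' − x̄ = [-23/4, -73/16] = K·y
y = (KᵀK)⁻¹·Kᵀ·(x' − x̄) = [31, 6]
z = y + H·x̄ = [31, 6] + [-33, -5] = [-2, 1]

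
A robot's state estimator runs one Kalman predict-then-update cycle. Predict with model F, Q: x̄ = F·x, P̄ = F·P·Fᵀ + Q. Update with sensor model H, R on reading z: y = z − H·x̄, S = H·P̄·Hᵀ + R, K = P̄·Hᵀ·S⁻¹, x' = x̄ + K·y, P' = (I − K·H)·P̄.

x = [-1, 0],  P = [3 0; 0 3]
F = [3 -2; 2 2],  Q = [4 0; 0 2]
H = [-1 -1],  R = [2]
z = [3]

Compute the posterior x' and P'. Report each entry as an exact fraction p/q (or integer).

x' = [-151/83, -102/83]
P' = [1168/83 -1070/83; -1070/83 1134/83]

x̄ = F·x = [-3, -2]
P̄ = F·P·Fᵀ + Q = [43 6; 6 26]
y = z − H·x̄ = [-2]
S = H·P̄·Hᵀ + R = [83]
K = P̄·Hᵀ·S⁻¹ = [-49/83; -32/83]
x' = x̄ + K·y = [-151/83, -102/83]
P' = (I − K·H)·P̄ = [1168/83 -1070/83; -1070/83 1134/83]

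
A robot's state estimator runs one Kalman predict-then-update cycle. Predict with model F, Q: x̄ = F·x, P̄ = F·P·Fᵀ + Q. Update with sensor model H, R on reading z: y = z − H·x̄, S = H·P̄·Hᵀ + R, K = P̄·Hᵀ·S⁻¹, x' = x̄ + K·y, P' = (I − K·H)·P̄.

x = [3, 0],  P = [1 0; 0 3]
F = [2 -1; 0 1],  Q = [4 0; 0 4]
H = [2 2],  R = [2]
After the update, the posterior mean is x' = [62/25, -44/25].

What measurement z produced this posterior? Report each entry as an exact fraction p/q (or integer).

z = [1]

x̄ = F·x = [6, 0]
P̄ = F·P·Fᵀ + Q = [11 -3; -3 7]
S = H·P̄·Hᵀ + R = [50]
K = P̄·Hᵀ·S⁻¹ = [8/25; 4/25]
x' − x̄ = [-88/25, -44/25] = K·y
y = (KᵀK)⁻¹·Kᵀ·(x' − x̄) = [-11]
z = y + H·x̄ = [-11] + [12] = [1]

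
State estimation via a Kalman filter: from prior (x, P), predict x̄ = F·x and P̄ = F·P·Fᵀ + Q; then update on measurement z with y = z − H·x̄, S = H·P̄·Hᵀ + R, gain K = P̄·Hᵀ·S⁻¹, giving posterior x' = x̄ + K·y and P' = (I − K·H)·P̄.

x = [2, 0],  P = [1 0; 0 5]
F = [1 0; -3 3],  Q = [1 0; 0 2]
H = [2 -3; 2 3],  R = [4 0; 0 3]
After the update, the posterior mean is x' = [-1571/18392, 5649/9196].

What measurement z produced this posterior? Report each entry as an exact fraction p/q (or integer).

x̄ = F·x = [2, -6]
P̄ = F·P·Fᵀ + Q = [2 -3; -3 56]
S = H·P̄·Hᵀ + R = [552 -496; -496 479]
K = P̄·Hᵀ·S⁻¹ = [3747/18392 461/2299; -1497/9196 390/2299]
x' − x̄ = [-38355/18392, 60825/9196] = K·y
y = (KᵀK)⁻¹·Kᵀ·(x' − x̄) = [-25, 15]
z = y + H·x̄ = [-25, 15] + [22, -14] = [-3, 1]

z = [-3, 1]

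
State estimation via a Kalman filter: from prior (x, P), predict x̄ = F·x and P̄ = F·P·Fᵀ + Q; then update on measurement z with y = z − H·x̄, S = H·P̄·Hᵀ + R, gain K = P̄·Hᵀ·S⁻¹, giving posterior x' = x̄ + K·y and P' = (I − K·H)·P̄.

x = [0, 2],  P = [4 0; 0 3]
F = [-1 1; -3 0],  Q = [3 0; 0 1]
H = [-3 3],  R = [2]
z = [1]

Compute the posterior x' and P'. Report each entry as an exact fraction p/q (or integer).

x' = [460/209, 525/209]
P' = [2054/209 2058/209; 2058/209 2108/209]

x̄ = F·x = [2, 0]
P̄ = F·P·Fᵀ + Q = [10 12; 12 37]
y = z − H·x̄ = [7]
S = H·P̄·Hᵀ + R = [209]
K = P̄·Hᵀ·S⁻¹ = [6/209; 75/209]
x' = x̄ + K·y = [460/209, 525/209]
P' = (I − K·H)·P̄ = [2054/209 2058/209; 2058/209 2108/209]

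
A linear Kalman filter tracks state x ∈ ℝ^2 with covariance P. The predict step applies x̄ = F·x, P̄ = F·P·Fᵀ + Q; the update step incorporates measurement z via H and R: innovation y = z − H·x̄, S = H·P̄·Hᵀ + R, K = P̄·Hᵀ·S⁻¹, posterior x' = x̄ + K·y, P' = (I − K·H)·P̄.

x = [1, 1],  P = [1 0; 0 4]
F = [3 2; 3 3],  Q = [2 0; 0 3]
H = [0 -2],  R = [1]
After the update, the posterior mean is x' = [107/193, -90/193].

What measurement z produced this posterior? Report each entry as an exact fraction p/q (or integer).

z = [1]

x̄ = F·x = [5, 6]
P̄ = F·P·Fᵀ + Q = [27 33; 33 48]
S = H·P̄·Hᵀ + R = [193]
K = P̄·Hᵀ·S⁻¹ = [-66/193; -96/193]
x' − x̄ = [-858/193, -1248/193] = K·y
y = (KᵀK)⁻¹·Kᵀ·(x' − x̄) = [13]
z = y + H·x̄ = [13] + [-12] = [1]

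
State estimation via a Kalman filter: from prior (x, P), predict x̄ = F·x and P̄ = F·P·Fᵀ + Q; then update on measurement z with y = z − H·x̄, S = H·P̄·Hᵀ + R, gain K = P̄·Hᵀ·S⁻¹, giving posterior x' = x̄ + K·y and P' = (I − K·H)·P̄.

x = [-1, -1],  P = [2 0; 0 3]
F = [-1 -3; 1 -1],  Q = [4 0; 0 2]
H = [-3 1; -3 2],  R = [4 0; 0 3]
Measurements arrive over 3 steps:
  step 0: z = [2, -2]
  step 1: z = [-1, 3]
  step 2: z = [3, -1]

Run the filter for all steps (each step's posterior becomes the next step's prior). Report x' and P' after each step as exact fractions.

step 0: x' = [-873/850, -371/170], P' = [1927/1700 609/340; 609/340 231/68]
step 1: x' = [268367/764164, 1078605/764164], P' = [550385/764164 764151/764164; 764151/764164 1439697/764164]
step 2: x' = [-476248821/417027220, -693991799/417027220], P' = [146935783/208513610 203465577/208513610; 203465577/208513610 385003743/208513610]

step 0: x̄ = F·x = [4, 0]
step 0: P̄ = F·P·Fᵀ + Q = [33 7; 7 7]
step 0: y = z − H·x̄ = [14, 10]
step 0: S = H·P̄·Hᵀ + R = [266 248; 248 244]
step 0: K = P̄·Hᵀ·S⁻¹ = [-171/425 103/1700; -42/85 161/340]
step 0: x' = x̄ + K·y = [-873/850, -371/170]
step 0: P' = (I − K·H)·P̄ = [1927/1700 609/340; 609/340 231/68]
step 1: x̄ = F·x = [3219/425, 491/425]
step 1: P̄ = F·P·Fᵀ + Q = [19743/425 2327/425; 2327/425 1253/425]
step 1: y = z − H·x̄ = [8741/425, 398/17]
step 1: S = H·P̄·Hᵀ + R = [166678/425 6370/17; 6370/17 6242/17]
step 1: K = P̄·Hᵀ·S⁻¹ = [-221751/764164 -40951/764164; -213189/764164 195647/764164]
step 1: x' = x̄ + K·y = [268367/764164, 1078605/764164]
step 1: P' = (I − K·H)·P̄ = [550385/764164 764151/764164; 764151/764164 1439697/764164]
step 2: x̄ = F·x = [-1752091/382082, -405119/382082]
step 2: P̄ = F·P·Fᵀ + Q = [5287305/191041 560101/191041; 560101/191041 497527/191041]
step 2: y = z − H·x̄ = [-1852454/191041, -4828117/382082]
step 2: S = H·P̄·Hᵀ + R = [45486830/191041 43539890/191041; 43539890/191041 43427764/191041]
step 2: K = P̄·Hᵀ·S⁻¹ = [-59335443/208513610 -2258413/41702722; -56348247/208513610 10640717/41702722]
step 2: x' = x̄ + K·y = [-476248821/417027220, -693991799/417027220]
step 2: P' = (I − K·H)·P̄ = [146935783/208513610 203465577/208513610; 203465577/208513610 385003743/208513610]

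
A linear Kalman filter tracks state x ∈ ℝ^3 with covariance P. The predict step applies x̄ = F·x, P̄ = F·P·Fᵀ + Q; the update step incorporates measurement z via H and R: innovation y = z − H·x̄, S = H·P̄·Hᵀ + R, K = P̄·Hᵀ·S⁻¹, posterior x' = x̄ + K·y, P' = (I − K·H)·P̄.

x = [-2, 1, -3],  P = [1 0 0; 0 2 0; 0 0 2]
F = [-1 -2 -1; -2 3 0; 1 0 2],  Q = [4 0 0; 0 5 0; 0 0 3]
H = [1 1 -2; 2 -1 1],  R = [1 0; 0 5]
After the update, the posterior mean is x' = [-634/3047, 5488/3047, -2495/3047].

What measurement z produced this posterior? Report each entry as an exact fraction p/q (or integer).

z = [3, -3]

x̄ = F·x = [3, 7, -8]
P̄ = F·P·Fᵀ + Q = [15 -10 -5; -10 27 -2; -5 -2 12]
S = H·P̄·Hᵀ + R = [99 -22; -22 128]
K = P̄·Hᵀ·S⁻¹ = [1345/6094 345/1108; 805/6094 -399/1108; -970/3047 -13/554]
x' − x̄ = [-9775/3047, -15841/3047, 21881/3047] = K·y
y = (KᵀK)⁻¹·Kᵀ·(x' − x̄) = [-23, 6]
z = y + H·x̄ = [-23, 6] + [26, -9] = [3, -3]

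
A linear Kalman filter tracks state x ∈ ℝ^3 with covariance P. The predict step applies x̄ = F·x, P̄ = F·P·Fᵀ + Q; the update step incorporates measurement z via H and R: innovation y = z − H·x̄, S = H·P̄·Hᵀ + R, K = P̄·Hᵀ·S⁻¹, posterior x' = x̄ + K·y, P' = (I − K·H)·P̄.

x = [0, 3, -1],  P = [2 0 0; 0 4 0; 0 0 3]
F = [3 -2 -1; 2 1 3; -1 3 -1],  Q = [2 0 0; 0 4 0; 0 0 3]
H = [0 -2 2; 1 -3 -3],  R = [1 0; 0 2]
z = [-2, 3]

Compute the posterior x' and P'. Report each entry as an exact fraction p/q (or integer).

x̄ = F·x = [-5, 0, 10]
P̄ = F·P·Fᵀ + Q = [39 -5 -27; -5 43 -1; -27 -1 44]
y = z − H·x̄ = [-22, 38]
S = H·P̄·Hᵀ + R = [357 -50; -50 998]
K = P̄·Hᵀ·S⁻¹ = [-18581/176893 45995/353786; -47187/176893 -51167/353786; 41010/176893 -25596/176893]
x' = x̄ + K·y = [17314/7691, 2867/7691, -4606/7691]
P' = (I − K·H)·P̄ = [5953201/353786 986159/353786 483789/176893; 986159/353786 205009/353786 78911/176893; 483789/176893 78911/176893 99416/176893]

x' = [17314/7691, 2867/7691, -4606/7691]
P' = [5953201/353786 986159/353786 483789/176893; 986159/353786 205009/353786 78911/176893; 483789/176893 78911/176893 99416/176893]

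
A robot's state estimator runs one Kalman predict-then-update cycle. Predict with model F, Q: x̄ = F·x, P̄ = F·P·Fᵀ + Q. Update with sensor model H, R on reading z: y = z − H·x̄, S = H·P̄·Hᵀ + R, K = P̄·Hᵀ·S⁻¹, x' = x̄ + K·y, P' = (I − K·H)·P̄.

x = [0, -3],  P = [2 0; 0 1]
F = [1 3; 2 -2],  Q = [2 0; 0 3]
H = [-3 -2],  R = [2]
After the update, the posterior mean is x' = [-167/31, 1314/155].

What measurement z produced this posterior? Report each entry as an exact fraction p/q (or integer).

z = [-1]

x̄ = F·x = [-9, 6]
P̄ = F·P·Fᵀ + Q = [13 -2; -2 15]
S = H·P̄·Hᵀ + R = [155]
K = P̄·Hᵀ·S⁻¹ = [-7/31; -24/155]
x' − x̄ = [112/31, 384/155] = K·y
y = (KᵀK)⁻¹·Kᵀ·(x' − x̄) = [-16]
z = y + H·x̄ = [-16] + [15] = [-1]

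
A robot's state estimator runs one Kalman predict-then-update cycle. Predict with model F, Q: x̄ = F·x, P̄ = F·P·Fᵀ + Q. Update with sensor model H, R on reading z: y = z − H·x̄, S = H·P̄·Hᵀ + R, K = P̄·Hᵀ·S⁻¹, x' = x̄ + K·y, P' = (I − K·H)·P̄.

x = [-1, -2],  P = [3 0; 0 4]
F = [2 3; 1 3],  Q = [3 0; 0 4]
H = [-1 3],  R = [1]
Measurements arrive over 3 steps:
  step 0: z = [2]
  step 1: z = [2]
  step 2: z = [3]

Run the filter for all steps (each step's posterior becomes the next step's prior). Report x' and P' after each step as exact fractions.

step 0: x̄ = F·x = [-8, -7]
step 0: P̄ = F·P·Fᵀ + Q = [51 42; 42 43]
step 0: y = z − H·x̄ = [15]
step 0: S = H·P̄·Hᵀ + R = [187]
step 0: K = P̄·Hᵀ·S⁻¹ = [75/187; 87/187]
step 0: x' = x̄ + K·y = [-371/187, -4/187]
step 0: P' = (I − K·H)·P̄ = [3912/187 1329/187; 1329/187 472/187]
step 1: x̄ = F·x = [-754/187, -383/187]
step 1: P̄ = F·P·Fᵀ + Q = [36405/187 24033/187; 24033/187 16882/187]
step 1: y = z − H·x̄ = [769/187]
step 1: S = H·P̄·Hᵀ + R = [44332/187]
step 1: K = P̄·Hᵀ·S⁻¹ = [17847/22166; 26613/44332]
step 1: x' = x̄ + K·y = [-15983/22166, 18643/44332]
step 1: P' = (I − K·H)·P̄ = [454338/11083 308841/22166; 308841/22166 214765/44332]
step 2: x̄ = F·x = [-8003/44332, 23963/44332]
step 2: P̄ = F·P·Fᵀ + Q = [16747473/44332 11126727/44332; 11126727/44332 7633657/44332]
step 2: y = z − H·x̄ = [13276/11083]
step 2: S = H·P̄·Hᵀ + R = [4683589/11083]
step 2: K = P̄·Hᵀ·S⁻¹ = [4158177/4683589; 2943561/4683589]
step 2: x' = x̄ + K·y = [16541827/18734356, 24230597/18734356]
step 2: P' = (I − K·H)·P̄ = [837005907/18734356 284546205/18734356; 284546205/18734356 98773483/18734356]

step 0: x' = [-371/187, -4/187], P' = [3912/187 1329/187; 1329/187 472/187]
step 1: x' = [-15983/22166, 18643/44332], P' = [454338/11083 308841/22166; 308841/22166 214765/44332]
step 2: x' = [16541827/18734356, 24230597/18734356], P' = [837005907/18734356 284546205/18734356; 284546205/18734356 98773483/18734356]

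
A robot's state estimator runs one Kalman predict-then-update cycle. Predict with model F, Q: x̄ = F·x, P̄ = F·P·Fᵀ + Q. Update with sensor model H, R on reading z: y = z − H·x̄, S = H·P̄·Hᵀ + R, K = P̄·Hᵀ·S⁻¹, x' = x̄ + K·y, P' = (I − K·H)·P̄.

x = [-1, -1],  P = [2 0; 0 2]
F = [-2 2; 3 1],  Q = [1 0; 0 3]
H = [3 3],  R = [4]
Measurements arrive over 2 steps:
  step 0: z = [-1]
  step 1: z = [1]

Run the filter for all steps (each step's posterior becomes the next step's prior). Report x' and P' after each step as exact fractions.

step 0: x̄ = F·x = [0, -4]
step 0: P̄ = F·P·Fᵀ + Q = [17 -8; -8 23]
step 0: y = z − H·x̄ = [11]
step 0: S = H·P̄·Hᵀ + R = [220]
step 0: K = P̄·Hᵀ·S⁻¹ = [27/220; 9/44]
step 0: x' = x̄ + K·y = [27/20, -7/4]
step 0: P' = (I − K·H)·P̄ = [3011/220 -595/44; -595/44 607/44]
step 1: x̄ = F·x = [-31/5, 23/10]
step 1: P̄ = F·P·Fᵀ + Q = [12051/55 -5974/55; -5974/55 3236/55]
step 1: y = z − H·x̄ = [127/10]
step 1: S = H·P̄·Hᵀ + R = [30271/55]
step 1: K = P̄·Hᵀ·S⁻¹ = [18231/30271; -8214/30271]
step 1: x' = x̄ + K·y = [87707/60542, -69389/60542]
step 1: P' = (I − K·H)·P̄ = [589572/30271 -565264/30271; -565264/30271 554312/30271]

step 0: x' = [27/20, -7/4], P' = [3011/220 -595/44; -595/44 607/44]
step 1: x' = [87707/60542, -69389/60542], P' = [589572/30271 -565264/30271; -565264/30271 554312/30271]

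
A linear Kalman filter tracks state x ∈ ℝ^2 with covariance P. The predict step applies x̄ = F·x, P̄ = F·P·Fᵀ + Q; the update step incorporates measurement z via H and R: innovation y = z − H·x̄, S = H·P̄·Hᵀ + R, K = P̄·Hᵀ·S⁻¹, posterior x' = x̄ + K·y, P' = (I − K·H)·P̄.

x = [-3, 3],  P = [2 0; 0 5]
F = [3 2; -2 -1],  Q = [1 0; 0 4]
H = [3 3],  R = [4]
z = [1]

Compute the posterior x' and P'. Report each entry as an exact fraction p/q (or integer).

x' = [-285/112, 321/112]
P' = [1767/112 -1699/112; -1699/112 1679/112]

x̄ = F·x = [-3, 3]
P̄ = F·P·Fᵀ + Q = [39 -22; -22 17]
y = z − H·x̄ = [1]
S = H·P̄·Hᵀ + R = [112]
K = P̄·Hᵀ·S⁻¹ = [51/112; -15/112]
x' = x̄ + K·y = [-285/112, 321/112]
P' = (I − K·H)·P̄ = [1767/112 -1699/112; -1699/112 1679/112]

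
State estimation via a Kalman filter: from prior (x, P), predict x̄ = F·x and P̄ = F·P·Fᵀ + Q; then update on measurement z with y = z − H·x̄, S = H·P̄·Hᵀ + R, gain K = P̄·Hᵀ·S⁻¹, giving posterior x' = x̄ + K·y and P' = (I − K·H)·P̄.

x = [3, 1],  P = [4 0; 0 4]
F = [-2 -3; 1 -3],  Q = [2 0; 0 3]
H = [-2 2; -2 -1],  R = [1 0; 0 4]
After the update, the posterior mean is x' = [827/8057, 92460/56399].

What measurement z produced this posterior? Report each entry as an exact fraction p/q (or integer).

z = [3, -2]

x̄ = F·x = [-9, 0]
P̄ = F·P·Fᵀ + Q = [54 28; 28 43]
S = H·P̄·Hᵀ + R = [165 74; 74 375]
K = P̄·Hᵀ·S⁻¹ = [-1348/8057 -2656/8057; 18576/56399 -18555/56399]
x' − x̄ = [73340/8057, 92460/56399] = K·y
y = (KᵀK)⁻¹·Kᵀ·(x' − x̄) = [-15, -20]
z = y + H·x̄ = [-15, -20] + [18, 18] = [3, -2]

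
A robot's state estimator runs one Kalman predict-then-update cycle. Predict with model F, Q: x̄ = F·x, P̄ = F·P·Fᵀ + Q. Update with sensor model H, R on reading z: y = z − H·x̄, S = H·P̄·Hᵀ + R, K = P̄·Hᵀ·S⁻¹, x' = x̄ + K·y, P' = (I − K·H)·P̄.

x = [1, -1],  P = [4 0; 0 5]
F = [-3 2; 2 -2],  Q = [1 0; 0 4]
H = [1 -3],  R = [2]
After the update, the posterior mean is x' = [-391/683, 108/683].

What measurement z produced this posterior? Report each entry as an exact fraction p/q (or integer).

x̄ = F·x = [-5, 4]
P̄ = F·P·Fᵀ + Q = [57 -44; -44 40]
S = H·P̄·Hᵀ + R = [683]
K = P̄·Hᵀ·S⁻¹ = [189/683; -164/683]
x' − x̄ = [3024/683, -2624/683] = K·y
y = (KᵀK)⁻¹·Kᵀ·(x' − x̄) = [16]
z = y + H·x̄ = [16] + [-17] = [-1]

z = [-1]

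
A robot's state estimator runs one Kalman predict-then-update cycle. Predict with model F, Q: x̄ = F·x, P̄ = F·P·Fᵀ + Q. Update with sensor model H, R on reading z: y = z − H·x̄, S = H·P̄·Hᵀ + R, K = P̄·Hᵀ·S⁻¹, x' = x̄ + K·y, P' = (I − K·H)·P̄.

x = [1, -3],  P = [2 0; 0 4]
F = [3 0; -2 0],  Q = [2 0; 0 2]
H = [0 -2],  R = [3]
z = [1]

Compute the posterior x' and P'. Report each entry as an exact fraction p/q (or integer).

x̄ = F·x = [3, -2]
P̄ = F·P·Fᵀ + Q = [20 -12; -12 10]
y = z − H·x̄ = [-3]
S = H·P̄·Hᵀ + R = [43]
K = P̄·Hᵀ·S⁻¹ = [24/43; -20/43]
x' = x̄ + K·y = [57/43, -26/43]
P' = (I − K·H)·P̄ = [284/43 -36/43; -36/43 30/43]

x' = [57/43, -26/43]
P' = [284/43 -36/43; -36/43 30/43]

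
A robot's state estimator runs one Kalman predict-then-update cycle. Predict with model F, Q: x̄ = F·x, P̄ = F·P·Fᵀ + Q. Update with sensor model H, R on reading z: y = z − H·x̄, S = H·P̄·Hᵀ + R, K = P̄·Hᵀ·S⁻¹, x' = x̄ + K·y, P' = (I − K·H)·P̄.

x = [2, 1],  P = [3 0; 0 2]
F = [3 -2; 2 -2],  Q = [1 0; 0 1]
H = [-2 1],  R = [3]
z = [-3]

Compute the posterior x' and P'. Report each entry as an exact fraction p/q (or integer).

x' = [59/32, 35/64]
P' = [47/16 119/32; 119/32 383/64]

x̄ = F·x = [4, 2]
P̄ = F·P·Fᵀ + Q = [36 26; 26 21]
y = z − H·x̄ = [3]
S = H·P̄·Hᵀ + R = [64]
K = P̄·Hᵀ·S⁻¹ = [-23/32; -31/64]
x' = x̄ + K·y = [59/32, 35/64]
P' = (I − K·H)·P̄ = [47/16 119/32; 119/32 383/64]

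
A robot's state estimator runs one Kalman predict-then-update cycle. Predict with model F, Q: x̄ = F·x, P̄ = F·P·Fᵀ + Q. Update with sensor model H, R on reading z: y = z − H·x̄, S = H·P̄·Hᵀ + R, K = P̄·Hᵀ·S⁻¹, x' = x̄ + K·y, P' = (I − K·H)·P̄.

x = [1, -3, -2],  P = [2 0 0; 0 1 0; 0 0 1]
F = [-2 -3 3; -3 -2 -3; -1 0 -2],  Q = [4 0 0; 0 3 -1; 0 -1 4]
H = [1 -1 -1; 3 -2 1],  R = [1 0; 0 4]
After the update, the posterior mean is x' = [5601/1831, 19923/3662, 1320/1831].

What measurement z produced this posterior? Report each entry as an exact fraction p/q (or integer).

x̄ = F·x = [1, 9, 3]
P̄ = F·P·Fᵀ + Q = [30 9 -2; 9 34 11; -2 11 10]
S = H·P̄·Hᵀ + R = [83 118; 118 256]
K = P̄·Hᵀ·S⁻¹ = [-593/1831 774/1831; -1419/1831 879/3662; -941/1831 305/1831]
x' − x̄ = [3770/1831, -13035/3662, -4173/1831] = K·y
y = (KᵀK)⁻¹·Kᵀ·(x' − x̄) = [8, 11]
z = y + H·x̄ = [8, 11] + [-11, -12] = [-3, -1]

z = [-3, -1]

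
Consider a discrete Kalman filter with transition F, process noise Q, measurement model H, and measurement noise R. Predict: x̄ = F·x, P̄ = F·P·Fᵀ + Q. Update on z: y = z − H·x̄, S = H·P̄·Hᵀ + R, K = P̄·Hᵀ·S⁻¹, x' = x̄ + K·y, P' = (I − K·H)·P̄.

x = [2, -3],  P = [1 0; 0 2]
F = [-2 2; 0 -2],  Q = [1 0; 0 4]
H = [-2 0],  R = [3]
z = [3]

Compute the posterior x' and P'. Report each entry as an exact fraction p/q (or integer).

x̄ = F·x = [-10, 6]
P̄ = F·P·Fᵀ + Q = [13 -8; -8 12]
y = z − H·x̄ = [-17]
S = H·P̄·Hᵀ + R = [55]
K = P̄·Hᵀ·S⁻¹ = [-26/55; 16/55]
x' = x̄ + K·y = [-108/55, 58/55]
P' = (I − K·H)·P̄ = [39/55 -24/55; -24/55 404/55]

x' = [-108/55, 58/55]
P' = [39/55 -24/55; -24/55 404/55]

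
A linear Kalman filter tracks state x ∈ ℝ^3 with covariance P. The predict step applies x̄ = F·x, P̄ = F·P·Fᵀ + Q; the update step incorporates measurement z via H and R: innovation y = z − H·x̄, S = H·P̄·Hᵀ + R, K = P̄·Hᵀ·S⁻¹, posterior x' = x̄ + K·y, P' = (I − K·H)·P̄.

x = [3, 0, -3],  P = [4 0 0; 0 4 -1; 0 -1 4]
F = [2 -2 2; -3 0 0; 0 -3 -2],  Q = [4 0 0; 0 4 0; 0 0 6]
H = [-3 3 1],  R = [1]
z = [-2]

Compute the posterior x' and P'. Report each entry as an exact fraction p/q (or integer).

x̄ = F·x = [0, -9, 6]
P̄ = F·P·Fᵀ + Q = [60 -24 10; -24 40 0; 10 0 46]
y = z − H·x̄ = [19]
S = H·P̄·Hᵀ + R = [1319]
K = P̄·Hᵀ·S⁻¹ = [-242/1319; 192/1319; 16/1319]
x' = x̄ + K·y = [-4598/1319, -8223/1319, 8218/1319]
P' = (I − K·H)·P̄ = [20576/1319 14808/1319 17062/1319; 14808/1319 15896/1319 -3072/1319; 17062/1319 -3072/1319 60418/1319]

x' = [-4598/1319, -8223/1319, 8218/1319]
P' = [20576/1319 14808/1319 17062/1319; 14808/1319 15896/1319 -3072/1319; 17062/1319 -3072/1319 60418/1319]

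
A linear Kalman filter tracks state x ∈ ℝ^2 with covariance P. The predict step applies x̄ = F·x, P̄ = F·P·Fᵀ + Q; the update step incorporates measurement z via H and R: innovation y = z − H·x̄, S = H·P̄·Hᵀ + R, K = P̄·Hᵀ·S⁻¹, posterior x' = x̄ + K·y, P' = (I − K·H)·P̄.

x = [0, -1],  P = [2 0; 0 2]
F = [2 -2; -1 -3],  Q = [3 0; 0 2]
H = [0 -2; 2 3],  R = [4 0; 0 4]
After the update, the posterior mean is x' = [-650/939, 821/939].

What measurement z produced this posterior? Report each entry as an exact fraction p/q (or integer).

z = [-2, 1]

x̄ = F·x = [2, 3]
P̄ = F·P·Fᵀ + Q = [19 8; 8 22]
S = H·P̄·Hᵀ + R = [92 -164; -164 374]
K = P̄·Hᵀ·S⁻¹ = [523/939 385/939; -376/939 41/939]
x' − x̄ = [-2528/939, -1996/939] = K·y
y = (KᵀK)⁻¹·Kᵀ·(x' − x̄) = [4, -12]
z = y + H·x̄ = [4, -12] + [-6, 13] = [-2, 1]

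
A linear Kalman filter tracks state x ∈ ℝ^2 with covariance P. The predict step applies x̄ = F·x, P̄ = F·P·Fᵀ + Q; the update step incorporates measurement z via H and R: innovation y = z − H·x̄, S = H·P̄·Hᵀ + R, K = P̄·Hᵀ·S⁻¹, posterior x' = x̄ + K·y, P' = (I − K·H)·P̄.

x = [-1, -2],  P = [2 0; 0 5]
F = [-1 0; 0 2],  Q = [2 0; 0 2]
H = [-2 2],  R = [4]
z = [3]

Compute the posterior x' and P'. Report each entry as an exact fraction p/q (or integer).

x̄ = F·x = [1, -4]
P̄ = F·P·Fᵀ + Q = [4 0; 0 22]
y = z − H·x̄ = [13]
S = H·P̄·Hᵀ + R = [108]
K = P̄·Hᵀ·S⁻¹ = [-2/27; 11/27]
x' = x̄ + K·y = [1/27, 35/27]
P' = (I − K·H)·P̄ = [92/27 88/27; 88/27 110/27]

x' = [1/27, 35/27]
P' = [92/27 88/27; 88/27 110/27]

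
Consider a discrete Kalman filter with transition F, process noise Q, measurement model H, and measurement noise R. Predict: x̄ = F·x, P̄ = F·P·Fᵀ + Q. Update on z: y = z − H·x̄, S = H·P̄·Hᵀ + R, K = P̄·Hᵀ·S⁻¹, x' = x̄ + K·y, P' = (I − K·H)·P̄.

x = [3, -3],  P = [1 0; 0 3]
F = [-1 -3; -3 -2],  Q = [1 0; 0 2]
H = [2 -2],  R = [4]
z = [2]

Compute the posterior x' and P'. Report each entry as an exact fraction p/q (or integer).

x̄ = F·x = [6, -3]
P̄ = F·P·Fᵀ + Q = [29 21; 21 23]
y = z − H·x̄ = [-16]
S = H·P̄·Hᵀ + R = [44]
K = P̄·Hᵀ·S⁻¹ = [4/11; -1/11]
x' = x̄ + K·y = [2/11, -17/11]
P' = (I − K·H)·P̄ = [255/11 247/11; 247/11 249/11]

x' = [2/11, -17/11]
P' = [255/11 247/11; 247/11 249/11]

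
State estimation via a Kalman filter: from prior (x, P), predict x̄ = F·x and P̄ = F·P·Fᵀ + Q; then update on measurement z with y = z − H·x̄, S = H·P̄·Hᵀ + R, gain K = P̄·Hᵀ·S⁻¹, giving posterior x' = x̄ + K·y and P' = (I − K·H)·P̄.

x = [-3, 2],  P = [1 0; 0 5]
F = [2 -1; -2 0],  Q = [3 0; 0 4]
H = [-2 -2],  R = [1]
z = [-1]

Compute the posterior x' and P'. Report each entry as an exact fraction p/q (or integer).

x' = [-312/49, 334/49]
P' = [332/49 -324/49; -324/49 328/49]

x̄ = F·x = [-8, 6]
P̄ = F·P·Fᵀ + Q = [12 -4; -4 8]
y = z − H·x̄ = [-5]
S = H·P̄·Hᵀ + R = [49]
K = P̄·Hᵀ·S⁻¹ = [-16/49; -8/49]
x' = x̄ + K·y = [-312/49, 334/49]
P' = (I − K·H)·P̄ = [332/49 -324/49; -324/49 328/49]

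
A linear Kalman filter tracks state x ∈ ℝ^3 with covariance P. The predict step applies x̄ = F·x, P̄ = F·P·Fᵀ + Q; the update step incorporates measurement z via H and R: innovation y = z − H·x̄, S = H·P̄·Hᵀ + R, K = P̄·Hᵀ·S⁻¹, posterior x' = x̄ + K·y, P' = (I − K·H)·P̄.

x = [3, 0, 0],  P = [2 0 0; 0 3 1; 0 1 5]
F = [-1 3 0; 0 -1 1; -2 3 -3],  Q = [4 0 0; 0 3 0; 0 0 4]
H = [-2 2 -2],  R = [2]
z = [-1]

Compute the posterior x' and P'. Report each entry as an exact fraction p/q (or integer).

x̄ = F·x = [-3, 0, -6]
P̄ = F·P·Fᵀ + Q = [33 -6 22; -6 9 -18; 22 -18 66]
y = z − H·x̄ = [-19]
S = H·P̄·Hᵀ + R = [802]
K = P̄·Hᵀ·S⁻¹ = [-61/401; 33/401; -106/401]
x' = x̄ + K·y = [-44/401, -627/401, -392/401]
P' = (I − K·H)·P̄ = [5791/401 1620/401 -4110/401; 1620/401 1431/401 -222/401; -4110/401 -222/401 3994/401]

x' = [-44/401, -627/401, -392/401]
P' = [5791/401 1620/401 -4110/401; 1620/401 1431/401 -222/401; -4110/401 -222/401 3994/401]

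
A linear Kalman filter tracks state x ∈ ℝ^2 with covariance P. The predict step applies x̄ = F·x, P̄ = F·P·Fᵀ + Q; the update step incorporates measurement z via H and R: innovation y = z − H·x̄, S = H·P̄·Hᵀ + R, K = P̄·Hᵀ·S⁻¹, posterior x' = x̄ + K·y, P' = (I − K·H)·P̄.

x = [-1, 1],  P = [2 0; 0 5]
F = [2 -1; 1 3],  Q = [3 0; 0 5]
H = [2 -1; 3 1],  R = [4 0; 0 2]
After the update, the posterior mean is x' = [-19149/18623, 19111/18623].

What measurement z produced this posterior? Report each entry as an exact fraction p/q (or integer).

z = [-3, -2]

x̄ = F·x = [-3, 2]
P̄ = F·P·Fᵀ + Q = [16 -11; -11 52]
S = H·P̄·Hᵀ + R = [164 55; 55 132]
K = P̄·Hᵀ·S⁻¹ = [331/1693 3703/18623; -983/1693 7186/18623]
x' − x̄ = [36720/18623, -18135/18623] = K·y
y = (KᵀK)⁻¹·Kᵀ·(x' − x̄) = [5, 5]
z = y + H·x̄ = [5, 5] + [-8, -7] = [-3, -2]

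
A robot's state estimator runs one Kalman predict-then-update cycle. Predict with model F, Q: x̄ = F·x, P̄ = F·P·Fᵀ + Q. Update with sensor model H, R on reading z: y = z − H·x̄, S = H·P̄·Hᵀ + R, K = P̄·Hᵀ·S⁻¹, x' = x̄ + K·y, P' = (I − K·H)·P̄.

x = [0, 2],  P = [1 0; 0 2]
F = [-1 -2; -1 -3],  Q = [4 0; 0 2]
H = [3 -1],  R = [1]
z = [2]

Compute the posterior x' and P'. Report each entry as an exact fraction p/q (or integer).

x̄ = F·x = [-4, -6]
P̄ = F·P·Fᵀ + Q = [13 13; 13 21]
y = z − H·x̄ = [8]
S = H·P̄·Hᵀ + R = [61]
K = P̄·Hᵀ·S⁻¹ = [26/61; 18/61]
x' = x̄ + K·y = [-36/61, -222/61]
P' = (I − K·H)·P̄ = [117/61 325/61; 325/61 957/61]

x' = [-36/61, -222/61]
P' = [117/61 325/61; 325/61 957/61]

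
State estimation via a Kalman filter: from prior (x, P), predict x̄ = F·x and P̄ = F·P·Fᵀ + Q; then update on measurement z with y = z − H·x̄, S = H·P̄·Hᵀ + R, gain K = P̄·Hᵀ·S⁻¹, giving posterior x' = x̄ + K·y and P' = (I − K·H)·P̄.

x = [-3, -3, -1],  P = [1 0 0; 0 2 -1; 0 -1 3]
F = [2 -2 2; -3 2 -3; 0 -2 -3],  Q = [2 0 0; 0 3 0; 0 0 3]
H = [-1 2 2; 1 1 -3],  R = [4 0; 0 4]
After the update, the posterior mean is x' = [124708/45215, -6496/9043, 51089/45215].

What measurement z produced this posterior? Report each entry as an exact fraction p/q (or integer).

z = [-2, -1]

x̄ = F·x = [-2, 6, 9]
P̄ = F·P·Fᵀ + Q = [34 -42 -12; -42 59 19; -12 19 26]
S = H·P̄·Hᵀ + R = [746 -250; -250 205]
K = P̄·Hᵀ·S⁻¹ = [-2211/9043 -7306/45215; 3059/9043 1966/9043; 316/9043 -13733/45215]
x' − x̄ = [215138/45215, -60754/9043, -355846/45215] = K·y
y = (KᵀK)⁻¹·Kᵀ·(x' − x̄) = [-34, 22]
z = y + H·x̄ = [-34, 22] + [32, -23] = [-2, -1]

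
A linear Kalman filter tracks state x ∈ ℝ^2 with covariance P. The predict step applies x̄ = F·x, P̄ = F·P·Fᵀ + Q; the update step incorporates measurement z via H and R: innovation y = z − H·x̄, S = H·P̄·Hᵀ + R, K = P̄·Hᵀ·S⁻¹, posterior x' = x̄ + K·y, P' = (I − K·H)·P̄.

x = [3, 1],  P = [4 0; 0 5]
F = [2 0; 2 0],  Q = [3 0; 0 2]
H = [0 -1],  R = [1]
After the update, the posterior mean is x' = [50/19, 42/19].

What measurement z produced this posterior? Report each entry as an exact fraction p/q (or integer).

x̄ = F·x = [6, 6]
P̄ = F·P·Fᵀ + Q = [19 16; 16 18]
S = H·P̄·Hᵀ + R = [19]
K = P̄·Hᵀ·S⁻¹ = [-16/19; -18/19]
x' − x̄ = [-64/19, -72/19] = K·y
y = (KᵀK)⁻¹·Kᵀ·(x' − x̄) = [4]
z = y + H·x̄ = [4] + [-6] = [-2]

z = [-2]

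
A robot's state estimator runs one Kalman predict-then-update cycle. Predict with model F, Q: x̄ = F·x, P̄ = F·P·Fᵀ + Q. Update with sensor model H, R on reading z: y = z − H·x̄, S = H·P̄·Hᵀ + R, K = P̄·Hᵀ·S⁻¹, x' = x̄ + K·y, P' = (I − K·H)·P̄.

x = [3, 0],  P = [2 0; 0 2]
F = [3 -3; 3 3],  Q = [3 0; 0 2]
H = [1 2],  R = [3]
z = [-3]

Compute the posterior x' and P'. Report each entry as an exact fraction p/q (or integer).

x' = [288/97, -267/97]
P' = [6045/194 -1482/97; -1482/97 798/97]

x̄ = F·x = [9, 9]
P̄ = F·P·Fᵀ + Q = [39 0; 0 38]
y = z − H·x̄ = [-30]
S = H·P̄·Hᵀ + R = [194]
K = P̄·Hᵀ·S⁻¹ = [39/194; 38/97]
x' = x̄ + K·y = [288/97, -267/97]
P' = (I − K·H)·P̄ = [6045/194 -1482/97; -1482/97 798/97]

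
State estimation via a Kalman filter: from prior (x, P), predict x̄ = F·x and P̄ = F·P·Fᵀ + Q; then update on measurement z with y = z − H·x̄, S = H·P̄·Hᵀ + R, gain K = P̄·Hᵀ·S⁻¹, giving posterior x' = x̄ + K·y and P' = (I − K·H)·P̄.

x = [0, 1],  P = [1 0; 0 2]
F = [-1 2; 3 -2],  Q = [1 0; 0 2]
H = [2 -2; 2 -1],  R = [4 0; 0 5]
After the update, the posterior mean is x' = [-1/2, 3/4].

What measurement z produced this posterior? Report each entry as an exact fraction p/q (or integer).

x̄ = F·x = [2, -2]
P̄ = F·P·Fᵀ + Q = [10 -11; -11 19]
S = H·P̄·Hᵀ + R = [208 144; 144 108]
K = P̄·Hᵀ·S⁻¹ = [1/24 25/108; -1/3 7/108]
x' − x̄ = [-5/2, 11/4] = K·y
y = (KᵀK)⁻¹·Kᵀ·(x' − x̄) = [-10, -9]
z = y + H·x̄ = [-10, -9] + [8, 6] = [-2, -3]

z = [-2, -3]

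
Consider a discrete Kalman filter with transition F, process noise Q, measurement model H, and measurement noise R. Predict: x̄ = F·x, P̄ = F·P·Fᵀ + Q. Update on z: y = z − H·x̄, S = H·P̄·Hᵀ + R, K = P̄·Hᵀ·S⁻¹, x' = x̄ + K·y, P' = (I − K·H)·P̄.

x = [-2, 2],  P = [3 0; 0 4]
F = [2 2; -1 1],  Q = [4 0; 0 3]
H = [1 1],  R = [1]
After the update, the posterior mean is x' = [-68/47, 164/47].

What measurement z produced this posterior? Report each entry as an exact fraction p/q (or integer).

x̄ = F·x = [0, 4]
P̄ = F·P·Fᵀ + Q = [32 2; 2 10]
S = H·P̄·Hᵀ + R = [47]
K = P̄·Hᵀ·S⁻¹ = [34/47; 12/47]
x' − x̄ = [-68/47, -24/47] = K·y
y = (KᵀK)⁻¹·Kᵀ·(x' − x̄) = [-2]
z = y + H·x̄ = [-2] + [4] = [2]

z = [2]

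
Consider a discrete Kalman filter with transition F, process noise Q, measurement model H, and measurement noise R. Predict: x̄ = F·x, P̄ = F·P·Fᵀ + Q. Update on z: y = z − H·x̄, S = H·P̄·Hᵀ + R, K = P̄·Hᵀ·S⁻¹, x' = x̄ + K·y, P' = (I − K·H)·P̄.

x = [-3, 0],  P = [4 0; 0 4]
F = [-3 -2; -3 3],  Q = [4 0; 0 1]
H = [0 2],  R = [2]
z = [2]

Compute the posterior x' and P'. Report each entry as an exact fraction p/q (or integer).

x̄ = F·x = [9, 9]
P̄ = F·P·Fᵀ + Q = [56 12; 12 73]
y = z − H·x̄ = [-16]
S = H·P̄·Hᵀ + R = [294]
K = P̄·Hᵀ·S⁻¹ = [4/49; 73/147]
x' = x̄ + K·y = [377/49, 155/147]
P' = (I − K·H)·P̄ = [2648/49 4/49; 4/49 73/147]

x' = [377/49, 155/147]
P' = [2648/49 4/49; 4/49 73/147]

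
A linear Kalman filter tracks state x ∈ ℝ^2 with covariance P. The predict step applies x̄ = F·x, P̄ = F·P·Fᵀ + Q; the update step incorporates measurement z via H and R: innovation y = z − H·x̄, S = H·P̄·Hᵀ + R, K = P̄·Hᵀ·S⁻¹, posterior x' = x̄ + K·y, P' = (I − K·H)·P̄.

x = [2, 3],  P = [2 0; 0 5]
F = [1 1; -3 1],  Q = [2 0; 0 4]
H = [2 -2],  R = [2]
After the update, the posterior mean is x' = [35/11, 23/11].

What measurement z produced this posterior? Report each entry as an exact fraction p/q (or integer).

z = [2]

x̄ = F·x = [5, -3]
P̄ = F·P·Fᵀ + Q = [9 -1; -1 27]
S = H·P̄·Hᵀ + R = [154]
K = P̄·Hᵀ·S⁻¹ = [10/77; -4/11]
x' − x̄ = [-20/11, 56/11] = K·y
y = (KᵀK)⁻¹·Kᵀ·(x' − x̄) = [-14]
z = y + H·x̄ = [-14] + [16] = [2]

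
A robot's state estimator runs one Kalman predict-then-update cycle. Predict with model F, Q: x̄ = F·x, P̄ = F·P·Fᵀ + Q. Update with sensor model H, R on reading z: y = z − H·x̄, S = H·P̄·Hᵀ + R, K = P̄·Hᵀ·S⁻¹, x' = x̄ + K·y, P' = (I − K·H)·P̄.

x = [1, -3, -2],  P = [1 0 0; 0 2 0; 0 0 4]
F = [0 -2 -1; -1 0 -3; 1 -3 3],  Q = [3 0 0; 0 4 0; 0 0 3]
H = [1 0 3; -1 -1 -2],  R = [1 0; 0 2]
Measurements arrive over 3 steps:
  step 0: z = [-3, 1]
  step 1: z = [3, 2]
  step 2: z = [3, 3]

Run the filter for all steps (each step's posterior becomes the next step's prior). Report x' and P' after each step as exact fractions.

step 0: x' = [15559/9806, 11047/9806, -7662/4903], P' = [19617/4903 -483/4903 -13851/9806; -483/4903 9395/4903 -1493/9806; -13851/9806 -1493/9806 5955/9806]
step 1: x' = [49281203/47791540, -19619613/9558308, 20182613/47791540], P' = [155075739/47791540 -5597549/9558308 -51936591/47791540; -5597549/9558308 16452991/9558308 433785/9558308; -51936591/47791540 433785/9558308 22375179/47791540]
step 2: x' = [-129237049746/106091196611, -385837780223/106091196611, 142381678305/106091196611], P' = [338638682492/106091196611 -61728106610/106091196611 -113128085366/106091196611; -61728106610/106091196611 182593562166/106091196611 4656412692/106091196611; -113128085366/106091196611 4656412692/106091196611 48837468716/106091196611]

step 0: x̄ = F·x = [8, 5, 4]
step 0: P̄ = F·P·Fᵀ + Q = [15 12 0; 12 41 -37; 0 -37 58]
step 0: y = z − H·x̄ = [-23, 22]
step 0: S = H·P̄·Hᵀ + R = [538 -264; -264 166]
step 0: K = P̄·Hᵀ·S⁻¹ = [-2319/9806 -5283/9806; -5445/9806 -7419/9806; 2007/4903 1717/9806]
step 0: x' = x̄ + K·y = [15559/9806, 11047/9806, -7662/4903]
step 0: P' = (I − K·H)·P̄ = [19617/4903 -483/4903 -13851/9806; -483/4903 9395/4903 -1493/9806; -13851/9806 -1493/9806 5955/9806]
step 1: x̄ = F·x = [-3385/4903, 30413/9806, -31777/4903]
step 1: P̄ = F·P·Fᵀ + Q = [104561/9806 -3438/4903 115137/9806; -3438/4903 48947/9806 -13029/4903; 115137/9806 -13029/4903 240921/9806]
step 1: y = z − H·x̄ = [113425/4903, -83853/9806]
step 1: S = H·P̄·Hᵀ + R = [1486739/4903 -1020361/4903; -1020361/4903 739684/4903]
step 1: K = P̄·Hᵀ·S⁻¹ = [-367017/23895770 -5803703/23895770; -2148097/4779154 -2930753/4779154; 7594473/23895770 1254327/23895770]
step 1: x' = x̄ + K·y = [49281203/47791540, -19619613/9558308, 20182613/47791540]
step 1: P' = (I − K·H)·P̄ = [155075739/47791540 -5597549/9558308 -51936591/47791540; -5597549/9558308 16452991/9558308 433785/9558308; -51936591/47791540 433785/9558308 22375179/47791540]
step 2: x̄ = F·x = [176013517/47791540, -54914521/23895770, 404123237/47791540]
step 2: P̄ = F·P·Fᵀ + Q = [503485319/47791540 -13886497/23895770 527869499/47791540; -13886497/23895770 58999741/11947885 -54637857/23895770; 527869499/47791540 -54637857/23895770 1057477839/47791540]
step 2: y = z − H·x̄ = [-311252152/11947885, 1017805569/47791540]
step 2: S = H·P̄·Hᵀ + R = [3308948601/11947885 -2283024928/11947885; -2283024928/11947885 6683807871/47791540]
step 2: K = P̄·Hᵀ·S⁻¹ = [-745573606/106091196611 -25327202575/106091196611; -47758868534/106091196611 -65089140470/106091196611; 33384320782/106091196611 5398367621/106091196611]
step 2: x' = x̄ + K·y = [-129237049746/106091196611, -385837780223/106091196611, 142381678305/106091196611]
step 2: P' = (I − K·H)·P̄ = [338638682492/106091196611 -61728106610/106091196611 -113128085366/106091196611; -61728106610/106091196611 182593562166/106091196611 4656412692/106091196611; -113128085366/106091196611 4656412692/106091196611 48837468716/106091196611]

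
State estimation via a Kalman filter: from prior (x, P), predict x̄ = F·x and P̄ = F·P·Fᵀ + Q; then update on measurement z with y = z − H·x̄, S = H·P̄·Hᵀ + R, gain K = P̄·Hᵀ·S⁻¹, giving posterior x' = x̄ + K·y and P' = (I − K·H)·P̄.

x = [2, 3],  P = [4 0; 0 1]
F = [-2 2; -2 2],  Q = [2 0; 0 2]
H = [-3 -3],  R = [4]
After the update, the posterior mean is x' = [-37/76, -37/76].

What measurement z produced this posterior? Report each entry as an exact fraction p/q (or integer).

x̄ = F·x = [2, 2]
P̄ = F·P·Fᵀ + Q = [22 20; 20 22]
S = H·P̄·Hᵀ + R = [760]
K = P̄·Hᵀ·S⁻¹ = [-63/380; -63/380]
x' − x̄ = [-189/76, -189/76] = K·y
y = (KᵀK)⁻¹·Kᵀ·(x' − x̄) = [15]
z = y + H·x̄ = [15] + [-12] = [3]

z = [3]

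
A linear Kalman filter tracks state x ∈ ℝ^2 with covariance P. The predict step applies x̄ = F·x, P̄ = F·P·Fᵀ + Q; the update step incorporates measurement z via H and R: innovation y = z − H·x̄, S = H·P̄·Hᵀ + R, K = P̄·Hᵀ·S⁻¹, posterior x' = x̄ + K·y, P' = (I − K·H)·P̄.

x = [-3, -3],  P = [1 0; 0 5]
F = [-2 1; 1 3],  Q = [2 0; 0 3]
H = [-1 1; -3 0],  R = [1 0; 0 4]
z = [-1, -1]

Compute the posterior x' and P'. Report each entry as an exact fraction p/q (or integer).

x̄ = F·x = [3, -12]
P̄ = F·P·Fᵀ + Q = [11 13; 13 49]
y = z − H·x̄ = [14, 8]
S = H·P̄·Hᵀ + R = [35 -6; -6 103]
K = P̄·Hᵀ·S⁻¹ = [8/3569 -1143/3569; 3474/3569 -1149/3569]
x' = x̄ + K·y = [1675/3569, -3384/3569]
P' = (I − K·H)·P̄ = [1524/3569 1532/3569; 1532/3569 5006/3569]

x' = [1675/3569, -3384/3569]
P' = [1524/3569 1532/3569; 1532/3569 5006/3569]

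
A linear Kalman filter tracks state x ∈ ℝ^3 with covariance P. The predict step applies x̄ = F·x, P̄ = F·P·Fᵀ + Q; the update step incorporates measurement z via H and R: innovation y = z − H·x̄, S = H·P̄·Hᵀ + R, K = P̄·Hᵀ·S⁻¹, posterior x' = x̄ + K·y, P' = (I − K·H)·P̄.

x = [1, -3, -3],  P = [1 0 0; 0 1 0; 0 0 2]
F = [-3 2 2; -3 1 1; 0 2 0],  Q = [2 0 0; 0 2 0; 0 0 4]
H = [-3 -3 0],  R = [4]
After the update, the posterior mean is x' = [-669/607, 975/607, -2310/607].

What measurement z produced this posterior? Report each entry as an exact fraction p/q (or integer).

x̄ = F·x = [-15, -9, -6]
P̄ = F·P·Fᵀ + Q = [23 15 4; 15 14 2; 4 2 8]
S = H·P̄·Hᵀ + R = [607]
K = P̄·Hᵀ·S⁻¹ = [-114/607; -87/607; -18/607]
x' − x̄ = [8436/607, 6438/607, 1332/607] = K·y
y = (KᵀK)⁻¹·Kᵀ·(x' − x̄) = [-74]
z = y + H·x̄ = [-74] + [72] = [-2]

z = [-2]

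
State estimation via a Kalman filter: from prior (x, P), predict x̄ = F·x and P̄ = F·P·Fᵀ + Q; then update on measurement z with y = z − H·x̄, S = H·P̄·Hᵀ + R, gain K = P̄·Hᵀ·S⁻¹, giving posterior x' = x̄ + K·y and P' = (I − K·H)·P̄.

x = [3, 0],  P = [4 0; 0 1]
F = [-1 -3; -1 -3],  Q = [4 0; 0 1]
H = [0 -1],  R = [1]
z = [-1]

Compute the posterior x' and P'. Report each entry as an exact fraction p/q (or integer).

x̄ = F·x = [-3, -3]
P̄ = F·P·Fᵀ + Q = [17 13; 13 14]
y = z − H·x̄ = [-4]
S = H·P̄·Hᵀ + R = [15]
K = P̄·Hᵀ·S⁻¹ = [-13/15; -14/15]
x' = x̄ + K·y = [7/15, 11/15]
P' = (I − K·H)·P̄ = [86/15 13/15; 13/15 14/15]

x' = [7/15, 11/15]
P' = [86/15 13/15; 13/15 14/15]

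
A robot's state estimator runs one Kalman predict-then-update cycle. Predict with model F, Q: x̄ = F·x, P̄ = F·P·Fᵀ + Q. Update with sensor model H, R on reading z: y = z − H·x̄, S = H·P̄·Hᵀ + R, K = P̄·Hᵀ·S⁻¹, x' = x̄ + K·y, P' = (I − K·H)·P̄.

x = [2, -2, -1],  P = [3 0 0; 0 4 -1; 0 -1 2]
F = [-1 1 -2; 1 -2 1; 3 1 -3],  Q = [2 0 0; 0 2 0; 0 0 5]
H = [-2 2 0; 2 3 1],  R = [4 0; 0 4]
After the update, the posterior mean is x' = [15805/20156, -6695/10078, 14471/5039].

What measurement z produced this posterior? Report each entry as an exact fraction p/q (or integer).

x̄ = F·x = [-2, 5, 7]
P̄ = F·P·Fᵀ + Q = [21 -20 12; -20 27 -12; 12 -12 60]
S = H·P̄·Hᵀ + R = [356 70; 70 127]
K = P̄·Hᵀ·S⁻¹ = [-4997/20156 901/10078; 2477/10078 468/5039; -1182/5039 2556/5039]
x' − x̄ = [56117/20156, -57085/10078, -20802/5039] = K·y
y = (KᵀK)⁻¹·Kᵀ·(x' − x̄) = [-17, -16]
z = y + H·x̄ = [-17, -16] + [14, 18] = [-3, 2]

z = [-3, 2]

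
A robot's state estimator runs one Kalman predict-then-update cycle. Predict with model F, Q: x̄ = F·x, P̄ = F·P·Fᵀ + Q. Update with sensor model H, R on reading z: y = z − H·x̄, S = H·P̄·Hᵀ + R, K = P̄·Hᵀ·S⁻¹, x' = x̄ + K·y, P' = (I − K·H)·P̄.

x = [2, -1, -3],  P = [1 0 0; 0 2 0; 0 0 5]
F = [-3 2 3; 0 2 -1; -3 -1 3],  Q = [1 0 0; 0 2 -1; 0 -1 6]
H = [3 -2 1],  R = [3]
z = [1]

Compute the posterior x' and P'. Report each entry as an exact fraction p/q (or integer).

x' = [-36/17, -54/17, 14/17]
P' = [8819/1156 9871/1156 -1489/289; 9871/1156 12299/1156 -1307/289; -1489/289 -1307/289 2042/289]

x̄ = F·x = [-17, 1, -14]
P̄ = F·P·Fᵀ + Q = [63 -7 50; -7 15 -20; 50 -20 62]
y = z − H·x̄ = [68]
S = H·P̄·Hᵀ + R = [1156]
K = P̄·Hᵀ·S⁻¹ = [253/1156; -71/1156; 63/289]
x' = x̄ + K·y = [-36/17, -54/17, 14/17]
P' = (I − K·H)·P̄ = [8819/1156 9871/1156 -1489/289; 9871/1156 12299/1156 -1307/289; -1489/289 -1307/289 2042/289]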